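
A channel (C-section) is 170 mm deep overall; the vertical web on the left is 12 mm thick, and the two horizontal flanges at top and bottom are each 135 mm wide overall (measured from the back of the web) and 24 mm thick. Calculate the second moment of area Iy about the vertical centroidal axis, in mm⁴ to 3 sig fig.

Split into non-overlapping primitives; take the origin at the lower-left of the bounding box.
Web: 12 × 170, A = 2 040 mm², x = 6 mm, Ī = 24 480 mm⁴.
Top flange (beyond web): 123 × 24, A = 2 952 mm², x = 73.5 mm, Ī = 3 721 734 mm⁴.
Bottom flange (beyond web): 123 × 24, A = 2 952 mm², x = 73.5 mm, Ī = 3 721 734 mm⁴.
Centroid: x̄ = ΣA·x / ΣA = 56.166 mm.
Transfer each piece to the vertical centroidal axis using Ī + A·d² with d = x − 56.166:
  web: d = -50.166 mm → contributes +5 158 434 mm⁴
  top flange (beyond web): d = 17.334 mm → contributes +4 608 698 mm⁴
  bottom flange (beyond web): d = 17.334 mm → contributes +4 608 698 mm⁴
Total I = 14 375 829 mm⁴.

Iy ≈ 1.44 × 10⁷ mm⁴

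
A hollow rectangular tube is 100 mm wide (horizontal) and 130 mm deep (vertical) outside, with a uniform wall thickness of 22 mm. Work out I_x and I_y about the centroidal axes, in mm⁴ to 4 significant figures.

Decompose the section into non-overlapping parts with the origin at the bottom-left of its bounding rectangle.
Outer rectangle: 100 × 130, A = 13 000 mm², y = 65 mm, Ī = 18 308 333 mm⁴.
Inner void (subtracted): 56 × 86, A = 4 816 mm², y = 65 mm, Ī = 2 968 261 mm⁴.
By symmetry the centroid is at mid-height, ȳ = 65 mm.
All pieces are centred on the centroidal x-axis, so I = ΣĪ (holes subtracted) = 15 340 072 mm⁴.
Repeating about the centroidal y-axis gives I_y = 9 574 752 mm⁴.

I_x ≈ 1.534 × 10⁷ mm⁴, I_y ≈ 9.575 × 10⁶ mm⁴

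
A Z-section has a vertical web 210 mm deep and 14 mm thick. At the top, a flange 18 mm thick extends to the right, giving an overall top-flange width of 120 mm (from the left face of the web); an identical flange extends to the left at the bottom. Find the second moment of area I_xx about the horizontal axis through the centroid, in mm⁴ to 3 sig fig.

I_xx ≈ 4.61 × 10⁷ mm⁴

Treat the section as a set of non-overlapping primitives; coordinates are from the bounding-box lower-left.
Web: 14 × 210, A = 2 940 mm², y = 105 mm, Ī = 10 804 500 mm⁴.
Top flange (beyond web): 106 × 18, A = 1 908 mm², y = 201 mm, Ī = 51 516 mm⁴.
Bottom flange (beyond web): 106 × 18, A = 1 908 mm², y = 9 mm, Ī = 51 516 mm⁴.
Centroid: ȳ = ΣA·y / ΣA = 105 mm.
Transfer each piece to the horizontal axis through the centroid using Ī + A·d² with d = y − 105:
  web: d = 0 mm → contributes +10 804 500 mm⁴
  top flange (beyond web): d = 96 mm → contributes +17 635 644 mm⁴
  bottom flange (beyond web): d = -96 mm → contributes +17 635 644 mm⁴
Total I = 46 075 788 mm⁴.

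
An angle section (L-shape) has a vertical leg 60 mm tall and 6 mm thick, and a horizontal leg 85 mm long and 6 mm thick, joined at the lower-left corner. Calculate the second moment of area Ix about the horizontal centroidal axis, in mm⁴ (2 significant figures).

Ix ≈ 2.6 × 10⁵ mm⁴

Split into non-overlapping primitives; take the origin at the lower-left of the bounding box.
Vertical leg: 6 × 60, A = 360 mm², y = 30 mm, Ī = 108 000 mm⁴.
Horizontal leg (remainder): 79 × 6, A = 474 mm², y = 3 mm, Ī = 1 422 mm⁴.
Centroid: ȳ = ΣA·y / ΣA = 14.65 mm.
Transfer each piece to the horizontal centroidal axis using Ī + A·d² with d = y − 14.65:
  vertical leg: d = 15.35 mm → contributes +192 772 mm⁴
  horizontal leg (remainder): d = -11.65 mm → contributes +65 806 mm⁴
Total I = 258 579 mm⁴.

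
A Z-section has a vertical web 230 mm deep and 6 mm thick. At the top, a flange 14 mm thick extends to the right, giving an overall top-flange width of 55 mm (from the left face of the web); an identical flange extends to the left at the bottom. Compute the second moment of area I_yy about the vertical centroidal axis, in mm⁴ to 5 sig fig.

Decompose the section into non-overlapping parts with the origin at the bottom-left of its bounding rectangle.
Web: 6 × 230, A = 1 380 mm², x = 52 mm, Ī = 4 140 mm⁴.
Top flange (beyond web): 49 × 14, A = 686 mm², x = 79.5 mm, Ī = 137257.2 mm⁴.
Bottom flange (beyond web): 49 × 14, A = 686 mm², x = 24.5 mm, Ī = 137257.2 mm⁴.
Centroid: x̄ = ΣA·x / ΣA = 52 mm.
Transfer each piece to the vertical centroidal axis using Ī + A·d² with d = x − 52:
  web: d = 0 mm → contributes +4 140 mm⁴
  top flange (beyond web): d = 27.5 mm → contributes +656044.7 mm⁴
  bottom flange (beyond web): d = -27.5 mm → contributes +656044.7 mm⁴
Total I = 1 316 229 mm⁴.

I_yy ≈ 1.3162 × 10⁶ mm⁴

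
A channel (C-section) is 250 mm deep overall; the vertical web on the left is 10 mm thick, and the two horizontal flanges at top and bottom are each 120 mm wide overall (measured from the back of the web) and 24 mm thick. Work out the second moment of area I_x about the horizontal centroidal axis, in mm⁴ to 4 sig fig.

Decompose the section into non-overlapping parts with the origin at the bottom-left of its bounding rectangle.
Web: 10 × 250, A = 2 500 mm², y = 125 mm, Ī = 13 020 833 mm⁴.
Top flange (beyond web): 110 × 24, A = 2 640 mm², y = 238 mm, Ī = 126 720 mm⁴.
Bottom flange (beyond web): 110 × 24, A = 2 640 mm², y = 12 mm, Ī = 126 720 mm⁴.
By symmetry the centroid is at mid-height, ȳ = 125 mm.
Transfer each piece to the horizontal centroidal axis using Ī + A·d² with d = y − 125:
  web: d = 0 mm → contributes +13 020 833 mm⁴
  top flange (beyond web): d = 113 mm → contributes +33 836 880 mm⁴
  bottom flange (beyond web): d = -113 mm → contributes +33 836 880 mm⁴
Total I = 80 694 593 mm⁴.

I_x ≈ 8.069 × 10⁷ mm⁴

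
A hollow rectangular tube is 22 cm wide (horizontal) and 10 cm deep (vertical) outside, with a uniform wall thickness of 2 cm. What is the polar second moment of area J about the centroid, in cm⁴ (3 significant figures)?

Break the section into simple shapes (no overlaps), measuring from the bottom-left corner of the bounding box.
Outer rectangle: 22 × 10, A = 220 cm², y = 5 cm, Ī = 1833.3 cm⁴.
Inner void (subtracted): 18 × 6, A = 108 cm², y = 5 cm, Ī = 324 cm⁴.
By symmetry the centroid is at mid-height, ȳ = 5 cm.
All pieces are centred on the centroidal x-axis, so I = ΣĪ (holes subtracted) = 1509.3 cm⁴.
Repeating about the centroidal y-axis gives I_y = 5957.3 cm⁴.
Polar second moment: J = I_x + I_y = 7466.7 cm⁴.

J ≈ 7470 cm⁴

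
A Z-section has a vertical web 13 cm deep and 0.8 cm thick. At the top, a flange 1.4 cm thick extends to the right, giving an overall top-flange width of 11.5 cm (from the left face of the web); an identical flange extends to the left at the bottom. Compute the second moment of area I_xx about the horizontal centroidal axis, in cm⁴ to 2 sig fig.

I_xx ≈ 1200 cm⁴

Break the section into simple shapes (no overlaps), measuring from the bottom-left corner of the bounding box.
Web: 0.8 × 13, A = 10.4 cm², y = 6.5 cm, Ī = 146.5 cm⁴.
Top flange (beyond web): 10.7 × 1.4, A = 14.98 cm², y = 12.3 cm, Ī = 2.447 cm⁴.
Bottom flange (beyond web): 10.7 × 1.4, A = 14.98 cm², y = 0.7 cm, Ī = 2.447 cm⁴.
Centroid: ȳ = ΣA·y / ΣA = 6.5 cm.
Transfer each piece to the horizontal centroidal axis using Ī + A·d² with d = y − 6.5:
  web: d = 0 cm → contributes +146.5 cm⁴
  top flange (beyond web): d = 5.8 cm → contributes +506.4 cm⁴
  bottom flange (beyond web): d = -5.8 cm → contributes +506.4 cm⁴
Total I = 1 159 cm⁴.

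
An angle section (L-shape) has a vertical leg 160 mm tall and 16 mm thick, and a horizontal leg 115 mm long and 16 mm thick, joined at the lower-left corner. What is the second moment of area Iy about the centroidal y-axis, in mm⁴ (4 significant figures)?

Treat the section as a set of non-overlapping primitives; coordinates are from the bounding-box lower-left.
Vertical leg: 16 × 160, A = 2 560 mm², x = 8 mm, Ī = 54613.3 mm⁴.
Horizontal leg (remainder): 99 × 16, A = 1 584 mm², x = 65.5 mm, Ī = 1 293 732 mm⁴.
Centroid: x̄ = ΣA·x / ΣA = 29.9788 mm.
Transfer each piece to the centroidal y-axis using Ī + A·d² with d = x − 29.9788:
  vertical leg: d = -21.9788 mm → contributes +1 291 263 mm⁴
  horizontal leg (remainder): d = 35.5212 mm → contributes +3 292 357 mm⁴
Total I = 4 583 619 mm⁴.

Iy ≈ 4.584 × 10⁶ mm⁴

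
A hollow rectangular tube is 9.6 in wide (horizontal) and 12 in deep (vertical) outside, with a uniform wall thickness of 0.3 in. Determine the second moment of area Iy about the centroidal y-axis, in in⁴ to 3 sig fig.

Treat the section as a set of non-overlapping primitives; coordinates are from the bounding-box lower-left.
Outer rectangle: 9.6 × 12, A = 115.2 in², x = 4.8 in, Ī = 884.74 in⁴.
Inner void (subtracted): 9 × 11.4, A = 102.6 in², x = 4.8 in, Ī = 692.55 in⁴.
By symmetry the centroid is at mid-width, x̄ = 4.8 in.
All pieces are centred on the centroidal y-axis, so I = ΣĪ (holes subtracted) = 192.19 in⁴.

Iy ≈ 192 in⁴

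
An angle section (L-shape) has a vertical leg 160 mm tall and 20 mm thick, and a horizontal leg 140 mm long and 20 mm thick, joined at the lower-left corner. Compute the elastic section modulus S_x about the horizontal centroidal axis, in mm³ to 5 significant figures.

Split into non-overlapping primitives; take the origin at the lower-left of the bounding box.
Vertical leg: 20 × 160, A = 3 200 mm², y = 80 mm, Ī = 6 826 667 mm⁴.
Horizontal leg (remainder): 120 × 20, A = 2 400 mm², y = 10 mm, Ī = 80 000 mm⁴.
Centroid: ȳ = ΣA·y / ΣA = 50 mm.
Transfer each piece to the horizontal centroidal axis using Ī + A·d² with d = y − 50:
  vertical leg: d = 30 mm → contributes +9 706 667 mm⁴
  horizontal leg (remainder): d = -40 mm → contributes +3 920 000 mm⁴
Total I = 13 626 667 mm⁴.
Extreme fibre distance c = 110 mm; S = I/c = 123878.8 mm³.

S_x ≈ 1.2388 × 10⁵ mm³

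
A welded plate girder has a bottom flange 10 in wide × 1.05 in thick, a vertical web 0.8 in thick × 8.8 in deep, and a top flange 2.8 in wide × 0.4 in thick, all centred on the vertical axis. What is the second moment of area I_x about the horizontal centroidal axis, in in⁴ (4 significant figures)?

I_x ≈ 208.6 in⁴

Decompose the section into non-overlapping parts with the origin at the bottom-left of its bounding rectangle.
Bottom plate: 10 × 1.05, A = 10.5 in², y = 0.525 in, Ī = 0.964688 in⁴.
Web plate: 0.8 × 8.8, A = 7.04 in², y = 5.45 in, Ī = 45.4315 in⁴.
Top plate: 2.8 × 0.4, A = 1.12 in², y = 10.05 in, Ī = 0.0149333 in⁴.
Centroid: ȳ = ΣA·y / ΣA = 2.9548 in.
Transfer each piece to the horizontal centroidal axis using Ī + A·d² with d = y − 2.9548:
  bottom plate: d = -2.4298 in → contributes +62.9557 in⁴
  web plate: d = 2.4952 in → contributes +89.2628 in⁴
  top plate: d = 7.0952 in → contributes +56.3979 in⁴
Total I = 208.616 in⁴.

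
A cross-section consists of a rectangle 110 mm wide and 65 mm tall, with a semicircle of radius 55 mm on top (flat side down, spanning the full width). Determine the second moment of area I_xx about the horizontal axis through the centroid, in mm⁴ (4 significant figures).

Split into non-overlapping primitives; take the origin at the lower-left of the bounding box.
Rectangular body: 110 × 65, A = 7 150 mm², y = 32.5 mm, Ī = 2 517 396 mm⁴.
Semicircular cap: semicircle r = 55, A = 4751.66 mm², y = 88.3427 mm, Ī = 1 004 345 mm⁴.
Centroid: ȳ = ΣA·y / ΣA = 54.7948 mm.
Transfer each piece to the horizontal axis through the centroid using Ī + A·d² with d = y − 54.7948:
  rectangular body: d = -22.2948 mm → contributes +6 071 374 mm⁴
  semicircular cap: d = 33.5479 mm → contributes +6 352 150 mm⁴
Total I = 12 423 524 mm⁴.

I_xx ≈ 1.242 × 10⁷ mm⁴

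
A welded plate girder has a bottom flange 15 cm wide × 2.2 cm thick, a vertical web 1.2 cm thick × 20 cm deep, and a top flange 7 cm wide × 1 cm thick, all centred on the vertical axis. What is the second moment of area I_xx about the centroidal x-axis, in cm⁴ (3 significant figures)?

I_xx ≈ 4310 cm⁴

Decompose the section into non-overlapping parts with the origin at the bottom-left of its bounding rectangle.
Bottom plate: 15 × 2.2, A = 33 cm², y = 1.1 cm, Ī = 13.31 cm⁴.
Web plate: 1.2 × 20, A = 24 cm², y = 12.2 cm, Ī = 800 cm⁴.
Top plate: 7 × 1, A = 7 cm², y = 22.7 cm, Ī = 0.58333 cm⁴.
Centroid: ȳ = ΣA·y / ΣA = 7.625 cm.
Transfer each piece to the centroidal x-axis using Ī + A·d² with d = y − 7.625:
  bottom plate: d = -6.525 cm → contributes +1418.3 cm⁴
  web plate: d = 4.575 cm → contributes +1302.3 cm⁴
  top plate: d = 15.075 cm → contributes +1591.4 cm⁴
Total I = 4 312 cm⁴.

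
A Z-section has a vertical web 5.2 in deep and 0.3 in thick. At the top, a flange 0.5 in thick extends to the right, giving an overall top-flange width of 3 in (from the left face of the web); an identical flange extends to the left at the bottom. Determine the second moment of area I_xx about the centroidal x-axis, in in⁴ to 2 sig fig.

Treat the section as a set of non-overlapping primitives; coordinates are from the bounding-box lower-left.
Web: 0.3 × 5.2, A = 1.56 in², y = 2.6 in, Ī = 3.515 in⁴.
Top flange (beyond web): 2.7 × 0.5, A = 1.35 in², y = 4.95 in, Ī = 0.02813 in⁴.
Bottom flange (beyond web): 2.7 × 0.5, A = 1.35 in², y = 0.25 in, Ī = 0.02813 in⁴.
Centroid: ȳ = ΣA·y / ΣA = 2.6 in.
Transfer each piece to the centroidal x-axis using Ī + A·d² with d = y − 2.6:
  web: d = 0 in → contributes +3.515 in⁴
  top flange (beyond web): d = 2.35 in → contributes +7.484 in⁴
  bottom flange (beyond web): d = -2.35 in → contributes +7.484 in⁴
Total I = 18.48 in⁴.

I_xx ≈ 18 in⁴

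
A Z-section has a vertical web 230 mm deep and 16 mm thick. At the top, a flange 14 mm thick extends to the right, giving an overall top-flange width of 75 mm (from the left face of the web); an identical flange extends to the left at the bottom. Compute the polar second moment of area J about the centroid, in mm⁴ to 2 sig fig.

J ≈ 3.8 × 10⁷ mm⁴

Treat the section as a set of non-overlapping primitives; coordinates are from the bounding-box lower-left.
Web: 16 × 230, A = 3 680 mm², y = 115 mm, Ī = 16 222 667 mm⁴.
Top flange (beyond web): 59 × 14, A = 826 mm², y = 223 mm, Ī = 13 491 mm⁴.
Bottom flange (beyond web): 59 × 14, A = 826 mm², y = 7 mm, Ī = 13 491 mm⁴.
Centroid: ȳ = ΣA·y / ΣA = 115 mm.
Transfer each piece to the centroidal x-axis using Ī + A·d² with d = y − 115:
  web: d = 0 mm → contributes +16 222 667 mm⁴
  top flange (beyond web): d = 108 mm → contributes +9 647 955 mm⁴
  bottom flange (beyond web): d = -108 mm → contributes +9 647 955 mm⁴
Total I = 35 518 577 mm⁴.
For the y-axis: x̄ = 67 mm.
Repeating about the centroidal y-axis gives I_y = 2 880 849 mm⁴.
Polar second moment: J = I_x + I_y = 38 399 427 mm⁴.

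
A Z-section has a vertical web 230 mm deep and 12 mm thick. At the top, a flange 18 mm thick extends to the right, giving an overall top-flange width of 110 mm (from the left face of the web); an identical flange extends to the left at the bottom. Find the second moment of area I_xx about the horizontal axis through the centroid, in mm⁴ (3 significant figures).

I_xx ≈ 5.19 × 10⁷ mm⁴

Decompose the section into non-overlapping parts with the origin at the bottom-left of its bounding rectangle.
Web: 12 × 230, A = 2 760 mm², y = 115 mm, Ī = 12 167 000 mm⁴.
Top flange (beyond web): 98 × 18, A = 1 764 mm², y = 221 mm, Ī = 47 628 mm⁴.
Bottom flange (beyond web): 98 × 18, A = 1 764 mm², y = 9 mm, Ī = 47 628 mm⁴.
Centroid: ȳ = ΣA·y / ΣA = 115 mm.
Transfer each piece to the horizontal axis through the centroid using Ī + A·d² with d = y − 115:
  web: d = 0 mm → contributes +12 167 000 mm⁴
  top flange (beyond web): d = 106 mm → contributes +19 867 932 mm⁴
  bottom flange (beyond web): d = -106 mm → contributes +19 867 932 mm⁴
Total I = 51 902 864 mm⁴.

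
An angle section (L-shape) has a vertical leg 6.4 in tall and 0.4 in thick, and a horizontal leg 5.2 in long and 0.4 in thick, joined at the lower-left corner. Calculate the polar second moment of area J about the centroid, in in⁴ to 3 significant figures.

Split into non-overlapping primitives; take the origin at the lower-left of the bounding box.
Vertical leg: 0.4 × 6.4, A = 2.56 in², y = 3.2 in, Ī = 8.7381 in⁴.
Horizontal leg (remainder): 4.8 × 0.4, A = 1.92 in², y = 0.2 in, Ī = 0.0256 in⁴.
Centroid: ȳ = ΣA·y / ΣA = 1.9143 in.
Transfer each piece to the centroidal x-axis using Ī + A·d² with d = y − 1.9143:
  vertical leg: d = 1.2857 in → contributes +12.97 in⁴
  horizontal leg (remainder): d = -1.7143 in → contributes +5.668 in⁴
Total I = 18.638 in⁴.
For the y-axis: x̄ = 1.3143 in.
Repeating about the centroidal y-axis gives I_y = 11.137 in⁴.
Polar second moment: J = I_x + I_y = 29.775 in⁴.

J ≈ 29.8 in⁴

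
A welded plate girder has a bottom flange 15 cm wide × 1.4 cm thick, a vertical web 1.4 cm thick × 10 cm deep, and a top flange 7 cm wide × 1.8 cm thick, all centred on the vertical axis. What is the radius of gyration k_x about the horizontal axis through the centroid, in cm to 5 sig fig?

k_x ≈ 5.0234 cm

Decompose the section into non-overlapping parts with the origin at the bottom-left of its bounding rectangle.
Bottom plate: 15 × 1.4, A = 21 cm², y = 0.7 cm, Ī = 3.43 cm⁴.
Web plate: 1.4 × 10, A = 14 cm², y = 6.4 cm, Ī = 116.6667 cm⁴.
Top plate: 7 × 1.8, A = 12.6 cm², y = 12.3 cm, Ī = 3.402 cm⁴.
Centroid: ȳ = ΣA·y / ΣA = 5.447059 cm.
Transfer each piece to the horizontal axis through the centroid using Ī + A·d² with d = y − 5.447059:
  bottom plate: d = -4.747059 cm → contributes +476.6559 cm⁴
  web plate: d = 0.9529412 cm → contributes +129.38 cm⁴
  top plate: d = 6.852941 cm → contributes +595.1333 cm⁴
Total I = 1201.169 cm⁴.
Radius of gyration: k = √(I/A) = √(1201.169 / 47.6) = 5.02341 cm.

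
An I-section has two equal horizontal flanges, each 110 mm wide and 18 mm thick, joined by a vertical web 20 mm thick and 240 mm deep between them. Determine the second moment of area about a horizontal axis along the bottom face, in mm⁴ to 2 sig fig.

Treat the section as a set of non-overlapping primitives; coordinates are from the bounding-box lower-left.
Bottom flange: 110 × 18, A = 1 980 mm², y = 9 mm, Ī = 53 460 mm⁴.
Web: 20 × 240, A = 4 800 mm², y = 138 mm, Ī = 23 040 000 mm⁴.
Top flange: 110 × 18, A = 1 980 mm², y = 267 mm, Ī = 53 460 mm⁴.
Transfer each piece to the base of the section using Ī + A·d² with d = y − 0:
  bottom flange: d = 9 mm → contributes +213 840 mm⁴
  web: d = 138 mm → contributes +114 451 200 mm⁴
  top flange: d = 267 mm → contributes +141 205 680 mm⁴
Total I = 255 870 720 mm⁴.

I_base ≈ 2.6 × 10⁸ mm⁴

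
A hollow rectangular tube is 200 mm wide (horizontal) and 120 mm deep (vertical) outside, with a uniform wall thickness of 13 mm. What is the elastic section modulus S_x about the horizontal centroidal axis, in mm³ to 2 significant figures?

Break the section into simple shapes (no overlaps), measuring from the bottom-left corner of the bounding box.
Outer rectangle: 200 × 120, A = 24 000 mm², y = 60 mm, Ī = 28 800 000 mm⁴.
Inner void (subtracted): 174 × 94, A = 16 356 mm², y = 60 mm, Ī = 12 043 468 mm⁴.
By symmetry the centroid is at mid-height, ȳ = 60 mm.
All pieces are centred on the horizontal centroidal axis, so I = ΣĪ (holes subtracted) = 16 756 532 mm⁴.
Extreme fibre distance c = 60 mm; S = I/c = 279 276 mm³.

S_x ≈ 2.8 × 10⁵ mm³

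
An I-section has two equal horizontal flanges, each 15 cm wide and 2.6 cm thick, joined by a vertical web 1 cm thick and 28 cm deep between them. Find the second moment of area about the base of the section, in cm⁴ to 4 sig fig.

Treat the section as a set of non-overlapping primitives; coordinates are from the bounding-box lower-left.
Bottom flange: 15 × 2.6, A = 39 cm², y = 1.3 cm, Ī = 21.97 cm⁴.
Web: 1 × 28, A = 28 cm², y = 16.6 cm, Ī = 1829.33 cm⁴.
Top flange: 15 × 2.6, A = 39 cm², y = 31.9 cm, Ī = 21.97 cm⁴.
Transfer each piece to the bottom edge using Ī + A·d² with d = y − 0:
  bottom flange: d = 1.3 cm → contributes +87.88 cm⁴
  web: d = 16.6 cm → contributes +9545.01 cm⁴
  top flange: d = 31.9 cm → contributes +39708.8 cm⁴
Total I = 49341.7 cm⁴.

I_base ≈ 4.934 × 10⁴ cm⁴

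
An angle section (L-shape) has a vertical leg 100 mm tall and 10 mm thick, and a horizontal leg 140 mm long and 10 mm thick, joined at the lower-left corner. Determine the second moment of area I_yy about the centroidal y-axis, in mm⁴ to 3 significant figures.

I_yy ≈ 4.61 × 10⁶ mm⁴

Treat the section as a set of non-overlapping primitives; coordinates are from the bounding-box lower-left.
Vertical leg: 10 × 100, A = 1 000 mm², x = 5 mm, Ī = 8333.3 mm⁴.
Horizontal leg (remainder): 130 × 10, A = 1 300 mm², x = 75 mm, Ī = 1 830 833 mm⁴.
Centroid: x̄ = ΣA·x / ΣA = 44.565 mm.
Transfer each piece to the centroidal y-axis using Ī + A·d² with d = x − 44.565:
  vertical leg: d = -39.565 mm → contributes +1 573 740 mm⁴
  horizontal leg (remainder): d = 30.435 mm → contributes +3 034 992 mm⁴
Total I = 4 608 732 mm⁴.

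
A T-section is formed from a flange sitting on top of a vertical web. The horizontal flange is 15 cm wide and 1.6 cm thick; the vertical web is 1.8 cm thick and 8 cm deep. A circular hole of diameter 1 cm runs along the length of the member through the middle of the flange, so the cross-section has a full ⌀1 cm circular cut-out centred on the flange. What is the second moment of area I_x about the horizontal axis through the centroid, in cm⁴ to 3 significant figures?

I_x ≈ 287 cm⁴

Split into non-overlapping primitives; take the origin at the lower-left of the bounding box.
Flange: 15 × 1.6, A = 24 cm², y = 8.8 cm, Ī = 5.12 cm⁴.
Web: 1.8 × 8, A = 14.4 cm², y = 4 cm, Ī = 76.8 cm⁴.
Hole (subtracted): ⌀1, A = 0.7854 cm², y = 8.8 cm, Ī = 0.049087 cm⁴.
Centroid: ȳ = ΣA·y / ΣA = 6.9624 cm.
Transfer each piece to the horizontal axis through the centroid using Ī + A·d² with d = y − 6.9624:
  flange: d = 1.8376 cm → contributes +86.161 cm⁴
  web: d = -2.9624 cm → contributes +203.17 cm⁴
  hole: d = 1.8376 cm → contributes −2.7012 cm⁴
Total I = 286.63 cm⁴.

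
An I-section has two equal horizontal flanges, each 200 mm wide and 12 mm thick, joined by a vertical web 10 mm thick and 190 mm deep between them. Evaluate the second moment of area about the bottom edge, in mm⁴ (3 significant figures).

I_base ≈ 1.31 × 10⁸ mm⁴

Break the section into simple shapes (no overlaps), measuring from the bottom-left corner of the bounding box.
Bottom flange: 200 × 12, A = 2 400 mm², y = 6 mm, Ī = 28 800 mm⁴.
Web: 10 × 190, A = 1 900 mm², y = 107 mm, Ī = 5 715 833 mm⁴.
Top flange: 200 × 12, A = 2 400 mm², y = 208 mm, Ī = 28 800 mm⁴.
Transfer each piece to the bottom edge using Ī + A·d² with d = y − 0:
  bottom flange: d = 6 mm → contributes +115 200 mm⁴
  web: d = 107 mm → contributes +27 468 933 mm⁴
  top flange: d = 208 mm → contributes +103 862 400 mm⁴
Total I = 131 446 533 mm⁴.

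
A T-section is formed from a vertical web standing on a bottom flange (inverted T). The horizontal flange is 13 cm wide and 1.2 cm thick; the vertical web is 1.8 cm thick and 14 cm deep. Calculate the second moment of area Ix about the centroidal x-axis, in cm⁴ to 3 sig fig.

Ix ≈ 970 cm⁴

Treat the section as a set of non-overlapping primitives; coordinates are from the bounding-box lower-left.
Flange: 13 × 1.2, A = 15.6 cm², y = 0.6 cm, Ī = 1.872 cm⁴.
Web: 1.8 × 14, A = 25.2 cm², y = 8.2 cm, Ī = 411.6 cm⁴.
Centroid: ȳ = ΣA·y / ΣA = 5.2941 cm.
Transfer each piece to the centroidal x-axis using Ī + A·d² with d = y − 5.2941:
  flange: d = -4.6941 cm → contributes +345.61 cm⁴
  web: d = 2.9059 cm → contributes +624.39 cm⁴
Total I = 970.01 cm⁴.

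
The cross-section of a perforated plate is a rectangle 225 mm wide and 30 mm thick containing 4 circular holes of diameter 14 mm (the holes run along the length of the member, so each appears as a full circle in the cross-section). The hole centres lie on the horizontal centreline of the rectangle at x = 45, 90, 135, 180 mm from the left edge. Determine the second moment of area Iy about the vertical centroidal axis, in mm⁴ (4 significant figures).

Iy ≈ 2.691 × 10⁷ mm⁴

Treat the section as a set of non-overlapping primitives; coordinates are from the bounding-box lower-left.
Plate: 225 × 30, A = 6 750 mm², x = 112.5 mm, Ī = 28 476 563 mm⁴.
Hole 1 (subtracted): ⌀14, A = 153.938 mm², x = 45 mm, Ī = 1885.74 mm⁴.
Hole 2 (subtracted): ⌀14, A = 153.938 mm², x = 90 mm, Ī = 1885.74 mm⁴.
Hole 3 (subtracted): ⌀14, A = 153.938 mm², x = 135 mm, Ī = 1885.74 mm⁴.
Hole 4 (subtracted): ⌀14, A = 153.938 mm², x = 180 mm, Ī = 1885.74 mm⁴.
By symmetry the centroid is at mid-width, x̄ = 112.5 mm.
Transfer each piece to the vertical centroidal axis using Ī + A·d² with d = x − 112.5:
  plate: d = 0 mm → contributes +28 476 563 mm⁴
  hole 1: d = -67.5 mm → contributes −703 266 mm⁴
  hole 2: d = -22.5 mm → contributes −79816.9 mm⁴
  hole 3: d = 22.5 mm → contributes −79816.9 mm⁴
  hole 4: d = 67.5 mm → contributes −703 266 mm⁴
Total I = 26 910 397 mm⁴.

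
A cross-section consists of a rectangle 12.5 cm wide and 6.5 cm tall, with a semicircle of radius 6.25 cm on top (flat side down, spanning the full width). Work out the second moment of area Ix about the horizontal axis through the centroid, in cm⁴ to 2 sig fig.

Decompose the section into non-overlapping parts with the origin at the bottom-left of its bounding rectangle.
Rectangular body: 12.5 × 6.5, A = 81.25 cm², y = 3.25 cm, Ī = 286.1 cm⁴.
Semicircular cap: semicircle r = 6.25, A = 61.36 cm², y = 9.153 cm, Ī = 167.5 cm⁴.
Centroid: ȳ = ΣA·y / ΣA = 5.79 cm.
Transfer each piece to the horizontal axis through the centroid using Ī + A·d² with d = y − 5.79:
  rectangular body: d = -2.54 cm → contributes +810.1 cm⁴
  semicircular cap: d = 3.363 cm → contributes +861.4 cm⁴
Total I = 1 672 cm⁴.

Ix ≈ 1700 cm⁴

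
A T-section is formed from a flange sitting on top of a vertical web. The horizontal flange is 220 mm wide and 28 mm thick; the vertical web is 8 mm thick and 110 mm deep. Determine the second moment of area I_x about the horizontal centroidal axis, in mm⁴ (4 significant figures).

Break the section into simple shapes (no overlaps), measuring from the bottom-left corner of the bounding box.
Flange: 220 × 28, A = 6 160 mm², y = 124 mm, Ī = 402 453 mm⁴.
Web: 8 × 110, A = 880 mm², y = 55 mm, Ī = 887 333 mm⁴.
Centroid: ȳ = ΣA·y / ΣA = 115.375 mm.
Transfer each piece to the horizontal centroidal axis using Ī + A·d² with d = y − 115.375:
  flange: d = 8.625 mm → contributes +860 700 mm⁴
  web: d = -60.375 mm → contributes +4 095 057 mm⁴
Total I = 4 955 757 mm⁴.

I_x ≈ 4.956 × 10⁶ mm⁴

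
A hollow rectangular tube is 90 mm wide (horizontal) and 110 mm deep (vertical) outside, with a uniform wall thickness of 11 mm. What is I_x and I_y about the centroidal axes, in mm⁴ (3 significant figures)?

I_x ≈ 6.12 × 10⁶ mm⁴, I_y ≈ 4.38 × 10⁶ mm⁴

Split into non-overlapping primitives; take the origin at the lower-left of the bounding box.
Outer rectangle: 90 × 110, A = 9 900 mm², y = 55 mm, Ī = 9 982 500 mm⁴.
Inner void (subtracted): 68 × 88, A = 5 984 mm², y = 55 mm, Ī = 3 861 675 mm⁴.
By symmetry the centroid is at mid-height, ȳ = 55 mm.
All pieces are centred on the centroidal x-axis, so I = ΣĪ (holes subtracted) = 6 120 825 mm⁴.
Repeating about the centroidal y-axis gives I_y = 4 376 665 mm⁴.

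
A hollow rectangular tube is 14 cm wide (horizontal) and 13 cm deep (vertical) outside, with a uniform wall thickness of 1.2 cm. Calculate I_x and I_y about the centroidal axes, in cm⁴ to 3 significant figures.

Decompose the section into non-overlapping parts with the origin at the bottom-left of its bounding rectangle.
Outer rectangle: 14 × 13, A = 182 cm², y = 6.5 cm, Ī = 2563.2 cm⁴.
Inner void (subtracted): 11.6 × 10.6, A = 122.96 cm², y = 6.5 cm, Ī = 1151.3 cm⁴.
By symmetry the centroid is at mid-height, ȳ = 6.5 cm.
All pieces are centred on the centroidal x-axis, so I = ΣĪ (holes subtracted) = 1411.9 cm⁴.
Repeating about the centroidal y-axis gives I_y = 1593.9 cm⁴.

I_x ≈ 1410 cm⁴, I_y ≈ 1590 cm⁴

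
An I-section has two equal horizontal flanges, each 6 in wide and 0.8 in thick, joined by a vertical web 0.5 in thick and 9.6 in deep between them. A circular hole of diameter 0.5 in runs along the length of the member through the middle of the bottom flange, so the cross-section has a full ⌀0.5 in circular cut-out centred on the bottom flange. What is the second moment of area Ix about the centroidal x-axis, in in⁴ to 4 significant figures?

Ix ≈ 291.6 in⁴

Split into non-overlapping primitives; take the origin at the lower-left of the bounding box.
Bottom flange: 6 × 0.8, A = 4.8 in², y = 0.4 in, Ī = 0.256 in⁴.
Web: 0.5 × 9.6, A = 4.8 in², y = 5.6 in, Ī = 36.864 in⁴.
Top flange: 6 × 0.8, A = 4.8 in², y = 10.8 in, Ī = 0.256 in⁴.
Hole (subtracted): ⌀0.5, A = 0.19635 in², y = 0.4 in, Ī = 0.00306796 in⁴.
Centroid: ȳ = ΣA·y / ΣA = 5.67188 in.
Transfer each piece to the centroidal x-axis using Ī + A·d² with d = y − 5.67188:
  bottom flange: d = -5.27188 in → contributes +133.661 in⁴
  web: d = -0.0718842 in → contributes +36.8888 in⁴
  top flange: d = 5.12812 in → contributes +126.484 in⁴
  hole: d = -5.27188 in → contributes −5.46016 in⁴
Total I = 291.574 in⁴.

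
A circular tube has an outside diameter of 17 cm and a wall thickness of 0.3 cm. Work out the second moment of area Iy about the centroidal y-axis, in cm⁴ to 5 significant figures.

Decompose the section into non-overlapping parts with the origin at the bottom-left of its bounding rectangle.
Outer circle: ⌀17, A = 226.9801 cm², x = 8.5 cm, Ī = 4099.828 cm⁴.
Bore (subtracted): ⌀16.4, A = 211.2407 cm², x = 8.5 cm, Ī = 3550.956 cm⁴.
By symmetry the centroid is at mid-width, x̄ = 8.5 cm.
All pieces are centred on the centroidal y-axis, so I = ΣĪ (holes subtracted) = 548.8715 cm⁴.

Iy ≈ 548.87 cm⁴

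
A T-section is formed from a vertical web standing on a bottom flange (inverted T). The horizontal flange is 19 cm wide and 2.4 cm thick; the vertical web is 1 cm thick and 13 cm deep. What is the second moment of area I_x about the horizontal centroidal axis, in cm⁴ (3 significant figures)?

Break the section into simple shapes (no overlaps), measuring from the bottom-left corner of the bounding box.
Flange: 19 × 2.4, A = 45.6 cm², y = 1.2 cm, Ī = 21.888 cm⁴.
Web: 1 × 13, A = 13 cm², y = 8.9 cm, Ī = 183.08 cm⁴.
Centroid: ȳ = ΣA·y / ΣA = 2.9082 cm.
Transfer each piece to the horizontal centroidal axis using Ī + A·d² with d = y − 2.9082:
  flange: d = -1.7082 cm → contributes +154.95 cm⁴
  web: d = 5.9918 cm → contributes +649.81 cm⁴
Total I = 804.75 cm⁴.

I_x ≈ 805 cm⁴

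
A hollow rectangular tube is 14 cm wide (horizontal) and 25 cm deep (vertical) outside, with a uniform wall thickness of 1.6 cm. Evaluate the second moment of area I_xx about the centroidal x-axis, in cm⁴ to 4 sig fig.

Break the section into simple shapes (no overlaps), measuring from the bottom-left corner of the bounding box.
Outer rectangle: 14 × 25, A = 350 cm², y = 12.5 cm, Ī = 18229.2 cm⁴.
Inner void (subtracted): 10.8 × 21.8, A = 235.44 cm², y = 12.5 cm, Ī = 9324.21 cm⁴.
By symmetry the centroid is at mid-height, ȳ = 12.5 cm.
All pieces are centred on the centroidal x-axis, so I = ΣĪ (holes subtracted) = 8904.96 cm⁴.

I_xx ≈ 8905 cm⁴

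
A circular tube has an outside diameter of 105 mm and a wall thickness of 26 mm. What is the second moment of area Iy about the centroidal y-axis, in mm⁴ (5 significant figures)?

Iy ≈ 5.5793 × 10⁶ mm⁴

Treat the section as a set of non-overlapping primitives; coordinates are from the bounding-box lower-left.
Outer circle: ⌀105, A = 8659.015 mm², x = 52.5 mm, Ī = 5 966 602 mm⁴.
Bore (subtracted): ⌀53, A = 2206.183 mm², x = 52.5 mm, Ī = 387323.1 mm⁴.
By symmetry the centroid is at mid-width, x̄ = 52.5 mm.
All pieces are centred on the centroidal y-axis, so I = ΣĪ (holes subtracted) = 5 579 279 mm⁴.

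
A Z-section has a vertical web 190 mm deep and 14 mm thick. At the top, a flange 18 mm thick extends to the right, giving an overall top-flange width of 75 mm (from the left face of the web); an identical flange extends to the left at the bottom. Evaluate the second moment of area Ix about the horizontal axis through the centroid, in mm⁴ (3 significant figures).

Decompose the section into non-overlapping parts with the origin at the bottom-left of its bounding rectangle.
Web: 14 × 190, A = 2 660 mm², y = 95 mm, Ī = 8 002 167 mm⁴.
Top flange (beyond web): 61 × 18, A = 1 098 mm², y = 181 mm, Ī = 29 646 mm⁴.
Bottom flange (beyond web): 61 × 18, A = 1 098 mm², y = 9 mm, Ī = 29 646 mm⁴.
Centroid: ȳ = ΣA·y / ΣA = 95 mm.
Transfer each piece to the horizontal axis through the centroid using Ī + A·d² with d = y − 95:
  web: d = 0 mm → contributes +8 002 167 mm⁴
  top flange (beyond web): d = 86 mm → contributes +8 150 454 mm⁴
  bottom flange (beyond web): d = -86 mm → contributes +8 150 454 mm⁴
Total I = 24 303 075 mm⁴.

Ix ≈ 2.43 × 10⁷ mm⁴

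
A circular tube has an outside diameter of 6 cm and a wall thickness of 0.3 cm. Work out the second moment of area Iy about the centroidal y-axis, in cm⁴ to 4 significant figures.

Decompose the section into non-overlapping parts with the origin at the bottom-left of its bounding rectangle.
Outer circle: ⌀6, A = 28.2743 cm², x = 3 cm, Ī = 63.6173 cm⁴.
Bore (subtracted): ⌀5.4, A = 22.9022 cm², x = 3 cm, Ī = 41.7393 cm⁴.
By symmetry the centroid is at mid-width, x̄ = 3 cm.
All pieces are centred on the centroidal y-axis, so I = ΣĪ (holes subtracted) = 21.878 cm⁴.

Iy ≈ 21.88 cm⁴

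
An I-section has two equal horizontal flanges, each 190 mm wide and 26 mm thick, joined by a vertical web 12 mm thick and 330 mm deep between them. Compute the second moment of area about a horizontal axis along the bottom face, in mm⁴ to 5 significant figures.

I_base ≈ 8.5443 × 10⁸ mm⁴

Break the section into simple shapes (no overlaps), measuring from the bottom-left corner of the bounding box.
Bottom flange: 190 × 26, A = 4 940 mm², y = 13 mm, Ī = 278286.7 mm⁴.
Web: 12 × 330, A = 3 960 mm², y = 191 mm, Ī = 35 937 000 mm⁴.
Top flange: 190 × 26, A = 4 940 mm², y = 369 mm, Ī = 278286.7 mm⁴.
Transfer each piece to the bottom edge using Ī + A·d² with d = y − 0:
  bottom flange: d = 13 mm → contributes +1 113 147 mm⁴
  web: d = 191 mm → contributes +180 401 760 mm⁴
  top flange: d = 369 mm → contributes +672 913 627 mm⁴
Total I = 854 428 533 mm⁴.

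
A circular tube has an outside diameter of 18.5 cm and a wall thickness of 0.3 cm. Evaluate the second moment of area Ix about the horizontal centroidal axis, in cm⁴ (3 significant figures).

Split into non-overlapping primitives; take the origin at the lower-left of the bounding box.
Outer circle: ⌀18.5, A = 268.8 cm², y = 9.25 cm, Ī = 5749.9 cm⁴.
Bore (subtracted): ⌀17.9, A = 251.65 cm², y = 9.25 cm, Ī = 5039.4 cm⁴.
By symmetry the centroid is at mid-height, ȳ = 9.25 cm.
All pieces are centred on the horizontal centroidal axis, so I = ΣĪ (holes subtracted) = 710.42 cm⁴.

Ix ≈ 710 cm⁴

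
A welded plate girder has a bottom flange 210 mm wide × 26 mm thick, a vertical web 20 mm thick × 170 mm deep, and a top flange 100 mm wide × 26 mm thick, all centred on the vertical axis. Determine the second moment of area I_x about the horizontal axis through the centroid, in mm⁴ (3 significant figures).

I_x ≈ 7.92 × 10⁷ mm⁴

Decompose the section into non-overlapping parts with the origin at the bottom-left of its bounding rectangle.
Bottom plate: 210 × 26, A = 5 460 mm², y = 13 mm, Ī = 307 580 mm⁴.
Web plate: 20 × 170, A = 3 400 mm², y = 111 mm, Ī = 8 188 333 mm⁴.
Top plate: 100 × 26, A = 2 600 mm², y = 209 mm, Ī = 146 467 mm⁴.
Centroid: ȳ = ΣA·y / ΣA = 86.543 mm.
Transfer each piece to the horizontal axis through the centroid using Ī + A·d² with d = y − 86.543:
  bottom plate: d = -73.543 mm → contributes +29 838 193 mm⁴
  web plate: d = 24.457 mm → contributes +10 222 066 mm⁴
  top plate: d = 122.46 mm → contributes +39 135 485 mm⁴
Total I = 79 195 744 mm⁴.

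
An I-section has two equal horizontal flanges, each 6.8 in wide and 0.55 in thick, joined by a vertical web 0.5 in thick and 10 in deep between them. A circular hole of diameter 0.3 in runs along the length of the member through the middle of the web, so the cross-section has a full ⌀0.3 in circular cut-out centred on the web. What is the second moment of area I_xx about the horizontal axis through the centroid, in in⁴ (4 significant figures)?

Split into non-overlapping primitives; take the origin at the lower-left of the bounding box.
Bottom flange: 6.8 × 0.55, A = 3.74 in², y = 0.275 in, Ī = 0.0942792 in⁴.
Web: 0.5 × 10, A = 5 in², y = 5.55 in, Ī = 41.6667 in⁴.
Top flange: 6.8 × 0.55, A = 3.74 in², y = 10.825 in, Ī = 0.0942792 in⁴.
Hole (subtracted): ⌀0.3, A = 0.0706858 in², y = 5.55 in, Ī = 0.000397608 in⁴.
By symmetry the centroid is at mid-height, ȳ = 5.55 in.
Transfer each piece to the horizontal axis through the centroid using Ī + A·d² with d = y − 5.55:
  bottom flange: d = -5.275 in → contributes +104.162 in⁴
  web: d = 0 in → contributes +41.6667 in⁴
  top flange: d = 5.275 in → contributes +104.162 in⁴
  hole: d = 0 in → contributes −0.000397608 in⁴
Total I = 249.991 in⁴.

I_xx ≈ 250.0 in⁴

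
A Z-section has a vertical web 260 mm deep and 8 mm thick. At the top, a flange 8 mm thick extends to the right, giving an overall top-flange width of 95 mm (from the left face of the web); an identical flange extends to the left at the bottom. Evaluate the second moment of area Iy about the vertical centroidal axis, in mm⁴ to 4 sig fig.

Break the section into simple shapes (no overlaps), measuring from the bottom-left corner of the bounding box.
Web: 8 × 260, A = 2 080 mm², x = 91 mm, Ī = 11093.3 mm⁴.
Top flange (beyond web): 87 × 8, A = 696 mm², x = 138.5 mm, Ī = 439 002 mm⁴.
Bottom flange (beyond web): 87 × 8, A = 696 mm², x = 43.5 mm, Ī = 439 002 mm⁴.
Centroid: x̄ = ΣA·x / ΣA = 91 mm.
Transfer each piece to the vertical centroidal axis using Ī + A·d² with d = x − 91:
  web: d = 0 mm → contributes +11093.3 mm⁴
  top flange (beyond web): d = 47.5 mm → contributes +2 009 352 mm⁴
  bottom flange (beyond web): d = -47.5 mm → contributes +2 009 352 mm⁴
Total I = 4 029 797 mm⁴.

Iy ≈ 4.030 × 10⁶ mm⁴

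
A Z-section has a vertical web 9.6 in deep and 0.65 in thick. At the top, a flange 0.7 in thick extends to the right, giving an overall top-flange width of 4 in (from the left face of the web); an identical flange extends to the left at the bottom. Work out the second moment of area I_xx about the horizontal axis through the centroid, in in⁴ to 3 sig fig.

Split into non-overlapping primitives; take the origin at the lower-left of the bounding box.
Web: 0.65 × 9.6, A = 6.24 in², y = 4.8 in, Ī = 47.923 in⁴.
Top flange (beyond web): 3.35 × 0.7, A = 2.345 in², y = 9.25 in, Ī = 0.095754 in⁴.
Bottom flange (beyond web): 3.35 × 0.7, A = 2.345 in², y = 0.35 in, Ī = 0.095754 in⁴.
Centroid: ȳ = ΣA·y / ΣA = 4.8 in.
Transfer each piece to the horizontal axis through the centroid using Ī + A·d² with d = y − 4.8:
  web: d = 0 in → contributes +47.923 in⁴
  top flange (beyond web): d = 4.45 in → contributes +46.533 in⁴
  bottom flange (beyond web): d = -4.45 in → contributes +46.533 in⁴
Total I = 140.99 in⁴.

I_xx ≈ 141 in⁴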